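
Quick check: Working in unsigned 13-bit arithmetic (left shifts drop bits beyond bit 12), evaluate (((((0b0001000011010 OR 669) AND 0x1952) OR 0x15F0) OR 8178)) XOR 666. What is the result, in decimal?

0b0001000011010 = 0001000011010
669 = 0001010011101
→ OR → 0001010011111 = 671
0x1952 = 1100101010010
→ AND → 0000000010010 = 18
0x15F0 = 1010111110000
→ OR → 1010111110010 = 5618
8178 = 1111111110010
→ OR → 1111111110010 = 8178
666 = 0001010011010
→ XOR → 1110101101000 = 7528

7528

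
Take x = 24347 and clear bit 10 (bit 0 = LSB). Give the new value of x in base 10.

23323

x = 101111100011011
bit 10 is currently 1; clear it via x & ~(1 << 10) = x & ~1024
→ 101101100011011 = 23323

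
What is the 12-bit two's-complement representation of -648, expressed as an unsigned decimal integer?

3448

648 in 12 bits: 001010001000
Invert: 110101110111
Add 1:  110101111000 = 3448
(Check: 2^12 - 648 = 4096 - 648 = 3448.)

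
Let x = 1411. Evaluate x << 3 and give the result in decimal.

1411 = 00010110000011
shift left by 3 → 10110000011000 = 11288
(equivalently, 1411 × 2^3 = 1411 × 8)

11288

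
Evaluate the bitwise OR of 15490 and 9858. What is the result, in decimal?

15490 = 11110010000010
9858 = 10011010000010
 OR → 11111010000010 = 16002

16002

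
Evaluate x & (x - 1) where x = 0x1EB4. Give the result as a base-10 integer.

7856

x = 1111010110100 = 7860
x - 1 = 1111010110011
AND   = 1111010110000 = 7856
(x & (x - 1) clears the lowest set bit of x.)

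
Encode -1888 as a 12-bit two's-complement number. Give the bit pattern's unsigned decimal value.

2208

1888 in 12 bits: 011101100000
Invert: 100010011111
Add 1:  100010100000 = 2208
(Check: 2^12 - 1888 = 4096 - 1888 = 2208.)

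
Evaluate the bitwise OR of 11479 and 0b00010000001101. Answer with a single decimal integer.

11487

11479 = 10110011010111
b = 00010000001101
 OR → 10110011011111 = 11487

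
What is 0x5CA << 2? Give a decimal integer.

0x5CA = 0010111001010
shift left by 2 → 1011100101000 = 5928
(equivalently, 1482 × 2^2 = 1482 × 4)

5928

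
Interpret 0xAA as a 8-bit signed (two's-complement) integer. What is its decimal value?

-86

pattern = 10101010 (MSB is 1 ⇒ negative)
Invert: 01010101, add 1 → 01010110 = 86, so the value is -86.
(Equivalently: 170 - 2^8 = 170 - 256 = -86.)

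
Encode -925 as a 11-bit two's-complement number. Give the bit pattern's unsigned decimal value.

1123

925 in 11 bits: 01110011101
Invert: 10001100010
Add 1:  10001100011 = 1123
(Check: 2^11 - 925 = 2048 - 925 = 1123.)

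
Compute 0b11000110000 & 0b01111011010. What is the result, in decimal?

a = 11000110000
b = 01111011010
AND → 01000010000 = 528

528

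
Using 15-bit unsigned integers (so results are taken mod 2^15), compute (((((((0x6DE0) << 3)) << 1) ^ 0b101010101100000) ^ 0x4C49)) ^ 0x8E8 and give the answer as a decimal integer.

20417

0x6DE0 = 110110111100000
→ << 3 (mod 2^15) → 110111100000000 = 28416
→ << 1 (mod 2^15) → 101111000000000 = 24064
0b101010101100000 = 101010101100000
→ ^ → 000101101100000 = 2912
0x4C49 = 100110001001001
→ ^ → 100011100101001 = 18217
0x8E8 = 000100011101000
→ ^ → 100111111000001 = 20417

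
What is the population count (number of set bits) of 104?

104 = 1101000
Count the 1s: 1 + 1 + 1 = 3

3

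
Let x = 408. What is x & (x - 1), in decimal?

400

x = 110011000 = 408
x - 1 = 110010111
AND   = 110010000 = 400
(x & (x - 1) clears the lowest set bit of x.)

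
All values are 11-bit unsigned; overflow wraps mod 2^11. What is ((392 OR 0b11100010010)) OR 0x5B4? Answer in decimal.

392 = 00110001000
0b11100010010 = 11100010010
→ OR → 11110011010 = 1946
0x5B4 = 10110110100
→ OR → 11110111110 = 1982

1982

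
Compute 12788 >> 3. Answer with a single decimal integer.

12788 = 11000111110100
shift right by 3 → 00011000111110 = 1598
(equivalently, floor(12788 / 8))

1598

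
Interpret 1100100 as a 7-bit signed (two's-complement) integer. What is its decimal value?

pattern = 1100100 (MSB is 1 ⇒ negative)
Invert: 0011011, add 1 → 0011100 = 28, so the value is -28.
(Equivalently: 100 - 2^7 = 100 - 128 = -28.)

-28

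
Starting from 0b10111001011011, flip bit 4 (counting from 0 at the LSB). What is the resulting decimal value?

x = 10111001011011
bit 4 is currently 1; toggle it via x ^ (1 << 4) = x ^ 16
→ 10111001001011 = 11851

11851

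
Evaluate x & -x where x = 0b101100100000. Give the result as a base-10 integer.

x = 101100100000 = 2848
-x (two's complement) = …010011100000
AND   = 000000100000 = 32
(x & -x isolates the lowest set bit of x.)

32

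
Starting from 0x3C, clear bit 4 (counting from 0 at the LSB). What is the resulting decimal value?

x = 00111100
bit 4 is currently 1; clear it via x & ~(1 << 4) = x & ~16
→ 00101100 = 44

44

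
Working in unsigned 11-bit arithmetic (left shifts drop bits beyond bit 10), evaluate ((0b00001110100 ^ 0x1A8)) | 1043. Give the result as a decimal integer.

1503

0b00001110100 = 00001110100
0x1A8 = 00110101000
→ ^ → 00111011100 = 476
1043 = 10000010011
→ | → 10111011111 = 1503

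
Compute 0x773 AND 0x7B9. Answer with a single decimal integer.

1841

0x773 = 11101110011
0x7B9 = 11110111001
AND → 11100110001 = 1841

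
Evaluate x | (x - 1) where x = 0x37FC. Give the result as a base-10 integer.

14335

x = 11011111111100 = 14332
x - 1 = 11011111111011
OR    = 11011111111111 = 14335
(x | (x - 1) sets all bits below the lowest set bit.)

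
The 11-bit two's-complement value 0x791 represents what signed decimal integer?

pattern = 11110010001 (MSB is 1 ⇒ negative)
Invert: 00001101110, add 1 → 00001101111 = 111, so the value is -111.
(Equivalently: 1937 - 2^11 = 1937 - 2048 = -111.)

-111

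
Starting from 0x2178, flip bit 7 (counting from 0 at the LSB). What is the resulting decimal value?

x = 10000101111000
bit 7 is currently 0; toggle it via x ^ (1 << 7) = x ^ 128
→ 10000111111000 = 8696

8696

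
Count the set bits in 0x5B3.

0x5B3 = 10110110011
Count the 1s: 1 + 1 + 1 + 1 + 1 + 1 + 1 = 7

7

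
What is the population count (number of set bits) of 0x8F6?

7

0x8F6 = 100011110110
Count the 1s: 1 + 1 + 1 + 1 + 1 + 1 + 1 = 7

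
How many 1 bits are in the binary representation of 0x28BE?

0x28BE = 10100010111110
Count the 1s: 1 + 1 + 1 + 1 + 1 + 1 + 1 + 1 = 8

8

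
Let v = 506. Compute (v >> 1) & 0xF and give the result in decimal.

v = 111111010
Shift right by 1: 11111101
Mask low 4 bits: 1101 = 13

13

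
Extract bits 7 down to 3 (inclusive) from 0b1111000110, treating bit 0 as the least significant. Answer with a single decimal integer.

24

v = 1111000110
Shift right by 3: 1111000
Mask low 5 bits: 11000 = 24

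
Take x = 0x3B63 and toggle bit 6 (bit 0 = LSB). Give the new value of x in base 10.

x = 11101101100011
bit 6 is currently 1; toggle it via x ^ (1 << 6) = x ^ 64
→ 11101100100011 = 15139

15139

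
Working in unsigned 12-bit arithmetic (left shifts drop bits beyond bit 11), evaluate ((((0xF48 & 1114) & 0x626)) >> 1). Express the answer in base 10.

512

0xF48 = 111101001000
1114 = 010001011010
→ & → 010001001000 = 1096
0x626 = 011000100110
→ & → 010000000000 = 1024
→ >> 1 → 001000000000 = 512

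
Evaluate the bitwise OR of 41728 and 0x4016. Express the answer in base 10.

58134

41728 = 1010001100000000
0x4016 = 0100000000010110
 OR → 1110001100010110 = 58134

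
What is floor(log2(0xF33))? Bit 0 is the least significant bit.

0xF33 = 111100110011
The topmost 1 is at position 11 (since 2^11 = 2048 ≤ 3891 < 4096).

11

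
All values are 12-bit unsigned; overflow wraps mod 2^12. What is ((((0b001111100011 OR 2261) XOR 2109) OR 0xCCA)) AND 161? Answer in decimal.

128

0b001111100011 = 001111100011
2261 = 100011010101
→ OR → 101111110111 = 3063
2109 = 100000111101
→ XOR → 001111001010 = 970
0xCCA = 110011001010
→ OR → 111111001010 = 4042
161 = 000010100001
→ AND → 000010000000 = 128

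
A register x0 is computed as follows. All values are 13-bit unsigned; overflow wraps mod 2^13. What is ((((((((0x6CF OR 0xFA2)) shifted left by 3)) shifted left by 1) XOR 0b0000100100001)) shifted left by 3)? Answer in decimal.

7816

0x6CF = 0011011001111
0xFA2 = 0111110100010
→ OR → 0111111101111 = 4079
→ shifted left by 3 (mod 2^13) → 1111101111000 = 8056
→ shifted left by 1 (mod 2^13) → 1111011110000 = 7920
0b0000100100001 = 0000100100001
→ XOR → 1111111010001 = 8145
→ shifted left by 3 (mod 2^13) → 1111010001000 = 7816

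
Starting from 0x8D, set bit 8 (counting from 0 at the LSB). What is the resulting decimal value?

x = 010001101
bit 8 is currently 0; set it via x | (1 << 8) = x | 256
→ 110001101 = 397

397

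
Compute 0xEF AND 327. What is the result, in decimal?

71

0xEF = 011101111
327 = 101000111
AND → 001000111 = 71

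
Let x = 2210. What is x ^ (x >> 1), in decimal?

x = 100010100010 = 2210
x>>1 = 010001010001
XOR  = 110011110011 = 3315
(x ^ (x >> 1) gives the standard binary-reflected Gray code of x.)

3315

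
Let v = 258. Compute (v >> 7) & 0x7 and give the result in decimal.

2

v = 00100000010
Shift right by 7: 0010
Mask low 3 bits: 010 = 2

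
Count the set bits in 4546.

4546 = 1000111000010
Count the 1s: 1 + 1 + 1 + 1 + 1 = 5

5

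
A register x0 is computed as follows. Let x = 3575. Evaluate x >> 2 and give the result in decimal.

893

3575 = 110111110111
shift right by 2 → 001101111101 = 893
(equivalently, floor(3575 / 4))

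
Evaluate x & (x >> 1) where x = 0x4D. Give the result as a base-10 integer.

x = 1001101 = 77
x>>1 = 0100110
AND  = 0000100 = 4
(x & (x >> 1) has a 1 wherever x has two consecutive 1 bits.)

4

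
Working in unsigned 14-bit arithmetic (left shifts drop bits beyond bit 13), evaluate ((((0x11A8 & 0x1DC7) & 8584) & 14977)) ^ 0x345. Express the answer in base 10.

965

0x11A8 = 01000110101000
0x1DC7 = 01110111000111
→ & → 01000110000000 = 4480
8584 = 10000110001000
→ & → 00000110000000 = 384
14977 = 11101010000001
→ & → 00000010000000 = 128
0x345 = 00001101000101
→ ^ → 00001111000101 = 965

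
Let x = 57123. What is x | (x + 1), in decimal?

57127

x = 1101111100100011 = 57123
x + 1 = 1101111100100100
OR    = 1101111100100111 = 57127
(x | (x + 1) sets the lowest cleared bit.)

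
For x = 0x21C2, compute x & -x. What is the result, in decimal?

x = 10000111000010 = 8642
-x (two's complement) = …01111000111110
AND   = 00000000000010 = 2
(x & -x isolates the lowest set bit of x.)

2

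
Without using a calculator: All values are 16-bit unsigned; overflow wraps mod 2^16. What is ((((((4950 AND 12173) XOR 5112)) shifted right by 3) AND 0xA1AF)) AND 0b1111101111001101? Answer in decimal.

13

4950 = 0001001101010110
12173 = 0010111110001101
→ AND → 0000001100000100 = 772
5112 = 0001001111111000
→ XOR → 0001000011111100 = 4348
→ shifted right by 3 → 0000001000011111 = 543
0xA1AF = 1010000110101111
→ AND → 0000000000001111 = 15
0b1111101111001101 = 1111101111001101
→ AND → 0000000000001101 = 13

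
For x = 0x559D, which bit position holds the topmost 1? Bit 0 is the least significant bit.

14

0x559D = 101010110011101
The topmost 1 is at position 14 (since 2^14 = 16384 ≤ 21917 < 32768).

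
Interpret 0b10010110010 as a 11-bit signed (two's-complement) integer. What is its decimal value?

-846

pattern = 10010110010 (MSB is 1 ⇒ negative)
Invert: 01101001101, add 1 → 01101001110 = 846, so the value is -846.
(Equivalently: 1202 - 2^11 = 1202 - 2048 = -846.)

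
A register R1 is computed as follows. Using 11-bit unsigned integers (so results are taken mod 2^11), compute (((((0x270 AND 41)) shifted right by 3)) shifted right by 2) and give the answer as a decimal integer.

1

0x270 = 01001110000
41 = 00000101001
→ AND → 00000100000 = 32
→ shifted right by 3 → 00000000100 = 4
→ shifted right by 2 → 00000000001 = 1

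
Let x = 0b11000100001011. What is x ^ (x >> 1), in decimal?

10638

x = 11000100001011 = 12555
x>>1 = 01100010000101
XOR  = 10100110001110 = 10638
(x ^ (x >> 1) gives the standard binary-reflected Gray code of x.)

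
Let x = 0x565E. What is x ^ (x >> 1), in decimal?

x = 101011001011110 = 22110
x>>1 = 010101100101111
XOR  = 111110101110001 = 32113
(x ^ (x >> 1) gives the standard binary-reflected Gray code of x.)

32113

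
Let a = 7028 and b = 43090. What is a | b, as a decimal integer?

7028 = 0001101101110100
43090 = 1010100001010010
 OR → 1011101101110110 = 47990

47990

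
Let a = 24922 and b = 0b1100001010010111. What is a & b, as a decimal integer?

16402

24922 = 0110000101011010
b = 1100001010010111
AND → 0100000000010010 = 16402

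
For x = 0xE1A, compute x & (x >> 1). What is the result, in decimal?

x = 111000011010 = 3610
x>>1 = 011100001101
AND  = 011000001000 = 1544
(x & (x >> 1) has a 1 wherever x has two consecutive 1 bits.)

1544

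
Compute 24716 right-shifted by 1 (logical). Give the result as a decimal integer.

24716 = 110000010001100
shift right by 1 → 011000001000110 = 12358
(equivalently, floor(24716 / 2))

12358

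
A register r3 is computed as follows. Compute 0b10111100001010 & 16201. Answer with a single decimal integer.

12040

a = 10111100001010
16201 = 11111101001001
AND → 10111100001000 = 12040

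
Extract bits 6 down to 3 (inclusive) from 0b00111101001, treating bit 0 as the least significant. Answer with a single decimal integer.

v = 00111101001
Shift right by 3: 00111101
Mask low 4 bits: 1101 = 13

13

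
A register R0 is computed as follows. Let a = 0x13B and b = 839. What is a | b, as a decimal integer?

0x13B = 0100111011
839 = 1101000111
 OR → 1101111111 = 895

895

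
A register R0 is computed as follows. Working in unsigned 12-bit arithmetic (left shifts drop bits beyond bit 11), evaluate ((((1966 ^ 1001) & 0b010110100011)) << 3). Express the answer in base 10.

1966 = 011110101110
1001 = 001111101001
→ ^ → 010001000111 = 1095
0b010110100011 = 010110100011
→ & → 010000000011 = 1027
→ << 3 (mod 2^12) → 000000011000 = 24

24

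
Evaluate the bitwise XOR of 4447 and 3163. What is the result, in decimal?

7428

4447 = 1000101011111
3163 = 0110001011011
XOR → 1110100000100 = 7428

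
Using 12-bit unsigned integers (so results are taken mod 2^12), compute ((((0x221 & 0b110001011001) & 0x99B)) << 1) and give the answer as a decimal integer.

0x221 = 001000100001
0b110001011001 = 110001011001
→ & → 000000000001 = 1
0x99B = 100110011011
→ & → 000000000001 = 1
→ << 1 (mod 2^12) → 000000000010 = 2

2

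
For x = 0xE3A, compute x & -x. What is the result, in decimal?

x = 111000111010 = 3642
-x (two's complement) = …000111000110
AND   = 000000000010 = 2
(x & -x isolates the lowest set bit of x.)

2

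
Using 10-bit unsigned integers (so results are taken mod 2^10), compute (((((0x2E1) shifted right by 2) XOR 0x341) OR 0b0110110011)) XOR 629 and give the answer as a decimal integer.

0x2E1 = 1011100001
→ shifted right by 2 → 0010111000 = 184
0x341 = 1101000001
→ XOR → 1111111001 = 1017
0b0110110011 = 0110110011
→ OR → 1111111011 = 1019
629 = 1001110101
→ XOR → 0110001110 = 398

398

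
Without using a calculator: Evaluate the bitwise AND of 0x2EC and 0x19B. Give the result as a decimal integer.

0x2EC = 1011101100
0x19B = 0110011011
AND → 0010001000 = 136

136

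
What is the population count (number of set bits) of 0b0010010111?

5

n = 10010111
Count the 1s: 1 + 1 + 1 + 1 + 1 = 5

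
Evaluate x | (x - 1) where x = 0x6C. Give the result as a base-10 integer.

x = 1101100 = 108
x - 1 = 1101011
OR    = 1101111 = 111
(x | (x - 1) sets all bits below the lowest set bit.)

111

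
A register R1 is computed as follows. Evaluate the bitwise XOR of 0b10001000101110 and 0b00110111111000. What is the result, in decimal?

a = 10001000101110
b = 00110111111000
XOR → 10111111010110 = 12246

12246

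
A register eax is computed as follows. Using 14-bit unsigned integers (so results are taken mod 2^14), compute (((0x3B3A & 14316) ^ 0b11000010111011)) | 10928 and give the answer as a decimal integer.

11187

0x3B3A = 11101100111010
14316 = 11011111101100
→ & → 11001100101000 = 13096
0b11000010111011 = 11000010111011
→ ^ → 00001110010011 = 915
10928 = 10101010110000
→ | → 10101110110011 = 11187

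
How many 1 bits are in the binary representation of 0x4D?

4

0x4D = 1001101
Count the 1s: 1 + 1 + 1 + 1 = 4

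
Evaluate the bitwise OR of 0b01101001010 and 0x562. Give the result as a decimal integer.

1898

a = 01101001010
0x562 = 10101100010
 OR → 11101101010 = 1898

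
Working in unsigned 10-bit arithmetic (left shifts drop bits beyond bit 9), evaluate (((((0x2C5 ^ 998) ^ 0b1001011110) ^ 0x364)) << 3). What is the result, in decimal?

0x2C5 = 1011000101
998 = 1111100110
→ ^ → 0100100011 = 291
0b1001011110 = 1001011110
→ ^ → 1101111101 = 893
0x364 = 1101100100
→ ^ → 0000011001 = 25
→ << 3 (mod 2^10) → 0011001000 = 200

200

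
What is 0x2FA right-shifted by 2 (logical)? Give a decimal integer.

0x2FA = 1011111010
shift right by 2 → 0010111110 = 190
(equivalently, floor(762 / 4))

190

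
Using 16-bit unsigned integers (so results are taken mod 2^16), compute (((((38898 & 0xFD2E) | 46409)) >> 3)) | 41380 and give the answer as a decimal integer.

47021

38898 = 1001011111110010
0xFD2E = 1111110100101110
→ & → 1001010100100010 = 38178
46409 = 1011010101001001
→ | → 1011010101101011 = 46443
→ >> 3 → 0001011010101101 = 5805
41380 = 1010000110100100
→ | → 1011011110101101 = 47021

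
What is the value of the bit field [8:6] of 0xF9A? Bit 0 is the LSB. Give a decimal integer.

v = 00111110011010
Shift right by 6: 00111110
Mask low 3 bits: 110 = 6

6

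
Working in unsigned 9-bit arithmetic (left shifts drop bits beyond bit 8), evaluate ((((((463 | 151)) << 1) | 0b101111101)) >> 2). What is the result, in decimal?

127

463 = 111001111
151 = 010010111
→ | → 111011111 = 479
→ << 1 (mod 2^9) → 110111110 = 446
0b101111101 = 101111101
→ | → 111111111 = 511
→ >> 2 → 001111111 = 127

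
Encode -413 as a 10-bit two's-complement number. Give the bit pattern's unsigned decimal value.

413 in 10 bits: 0110011101
Invert: 1001100010
Add 1:  1001100011 = 611
(Check: 2^10 - 413 = 1024 - 413 = 611.)

611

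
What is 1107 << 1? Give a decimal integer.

1107 = 010001010011
shift left by 1 → 100010100110 = 2214
(equivalently, 1107 × 2^1 = 1107 × 2)

2214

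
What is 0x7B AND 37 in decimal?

33

0x7B = 1111011
37 = 0100101
AND → 0100001 = 33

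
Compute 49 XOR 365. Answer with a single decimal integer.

49 = 000110001
365 = 101101101
XOR → 101011100 = 348

348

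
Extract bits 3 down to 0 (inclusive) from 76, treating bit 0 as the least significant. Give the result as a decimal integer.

12

v = 01001100
Shift right by 0: 01001100
Mask low 4 bits: 1100 = 12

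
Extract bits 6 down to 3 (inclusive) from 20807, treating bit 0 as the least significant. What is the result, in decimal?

v = 101000101000111
Shift right by 3: 101000101000
Mask low 4 bits: 1000 = 8

8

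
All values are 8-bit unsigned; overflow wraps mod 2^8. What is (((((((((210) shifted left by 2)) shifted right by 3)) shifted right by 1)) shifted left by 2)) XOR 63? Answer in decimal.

210 = 11010010
→ shifted left by 2 (mod 2^8) → 01001000 = 72
→ shifted right by 3 → 00001001 = 9
→ shifted right by 1 → 00000100 = 4
→ shifted left by 2 (mod 2^8) → 00010000 = 16
63 = 00111111
→ XOR → 00101111 = 47

47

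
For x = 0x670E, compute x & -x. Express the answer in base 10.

2

x = 110011100001110 = 26382
-x (two's complement) = …001100011110010
AND   = 000000000000010 = 2
(x & -x isolates the lowest set bit of x.)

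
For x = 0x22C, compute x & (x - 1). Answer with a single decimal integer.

x = 1000101100 = 556
x - 1 = 1000101011
AND   = 1000101000 = 552
(x & (x - 1) clears the lowest set bit of x.)

552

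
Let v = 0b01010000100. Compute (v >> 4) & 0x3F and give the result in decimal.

v = 01010000100
Shift right by 4: 0101000
Mask low 6 bits: 101000 = 40

40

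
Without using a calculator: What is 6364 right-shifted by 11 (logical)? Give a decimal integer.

3

6364 = 1100011011100
shift right by 11 → 0000000000011 = 3
(equivalently, floor(6364 / 2048))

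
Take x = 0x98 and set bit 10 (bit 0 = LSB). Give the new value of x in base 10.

x = 000010011000
bit 10 is currently 0; set it via x | (1 << 10) = x | 1024
→ 010010011000 = 1176

1176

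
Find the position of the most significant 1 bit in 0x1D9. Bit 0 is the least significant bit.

8

0x1D9 = 111011001
The topmost 1 is at position 8 (since 2^8 = 256 ≤ 473 < 512).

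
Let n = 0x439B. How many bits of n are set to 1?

0x439B = 100001110011011
Count the 1s: 1 + 1 + 1 + 1 + 1 + 1 + 1 + 1 = 8

8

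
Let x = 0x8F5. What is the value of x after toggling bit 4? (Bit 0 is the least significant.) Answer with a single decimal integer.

2277

x = 0100011110101
bit 4 is currently 1; toggle it via x ^ (1 << 4) = x ^ 16
→ 0100011100101 = 2277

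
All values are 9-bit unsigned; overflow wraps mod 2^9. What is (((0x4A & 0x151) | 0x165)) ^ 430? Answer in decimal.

203

0x4A = 001001010
0x151 = 101010001
→ & → 001000000 = 64
0x165 = 101100101
→ | → 101100101 = 357
430 = 110101110
→ ^ → 011001011 = 203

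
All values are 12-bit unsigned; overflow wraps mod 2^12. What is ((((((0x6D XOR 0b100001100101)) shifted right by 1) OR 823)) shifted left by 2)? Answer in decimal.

0x6D = 000001101101
0b100001100101 = 100001100101
→ XOR → 100000001000 = 2056
→ shifted right by 1 → 010000000100 = 1028
823 = 001100110111
→ OR → 011100110111 = 1847
→ shifted left by 2 (mod 2^12) → 110011011100 = 3292

3292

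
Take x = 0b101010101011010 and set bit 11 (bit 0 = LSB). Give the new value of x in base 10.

23898

x = 101010101011010
bit 11 is currently 0; set it via x | (1 << 11) = x | 2048
→ 101110101011010 = 23898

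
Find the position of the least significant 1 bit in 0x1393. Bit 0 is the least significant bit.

0x1393 = 1001110010011
Trailing zeros: 0, so the lowest set bit is bit 0 (value 1).

0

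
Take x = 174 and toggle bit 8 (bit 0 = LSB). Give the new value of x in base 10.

430

x = 010101110
bit 8 is currently 0; toggle it via x ^ (1 << 8) = x ^ 256
→ 110101110 = 430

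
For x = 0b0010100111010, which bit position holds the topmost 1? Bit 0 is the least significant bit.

0b0010100111010 = 10100111010
The topmost 1 is at position 10 (since 2^10 = 1024 ≤ 1338 < 2048).

10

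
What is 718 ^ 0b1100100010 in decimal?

718 = 1011001110
b = 1100100010
XOR → 0111101100 = 492

492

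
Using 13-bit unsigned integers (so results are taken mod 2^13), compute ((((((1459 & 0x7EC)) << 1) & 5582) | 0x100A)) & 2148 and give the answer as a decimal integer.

1459 = 0010110110011
0x7EC = 0011111101100
→ & → 0010110100000 = 1440
→ << 1 (mod 2^13) → 0101101000000 = 2880
5582 = 1010111001110
→ & → 0000101000000 = 320
0x100A = 1000000001010
→ | → 1000101001010 = 4426
2148 = 0100001100100
→ & → 0000001000000 = 64

64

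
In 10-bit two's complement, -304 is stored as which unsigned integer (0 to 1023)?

720

304 in 10 bits: 0100110000
Invert: 1011001111
Add 1:  1011010000 = 720
(Check: 2^10 - 304 = 1024 - 304 = 720.)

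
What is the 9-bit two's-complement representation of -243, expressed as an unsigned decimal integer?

243 in 9 bits: 011110011
Invert: 100001100
Add 1:  100001101 = 269
(Check: 2^9 - 243 = 512 - 243 = 269.)

269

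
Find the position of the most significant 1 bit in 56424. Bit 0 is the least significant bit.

56424 = 1101110001101000
The topmost 1 is at position 15 (since 2^15 = 32768 ≤ 56424 < 65536).

15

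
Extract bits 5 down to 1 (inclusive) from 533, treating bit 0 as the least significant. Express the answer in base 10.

v = 1000010101
Shift right by 1: 100001010
Mask low 5 bits: 01010 = 10

10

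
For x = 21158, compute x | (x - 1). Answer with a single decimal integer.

21159

x = 101001010100110 = 21158
x - 1 = 101001010100101
OR    = 101001010100111 = 21159
(x | (x - 1) sets all bits below the lowest set bit.)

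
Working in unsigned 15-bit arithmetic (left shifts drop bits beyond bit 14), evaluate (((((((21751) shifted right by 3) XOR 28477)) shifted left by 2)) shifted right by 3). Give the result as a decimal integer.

21751 = 101010011110111
→ shifted right by 3 → 000101010011110 = 2718
28477 = 110111100111101
→ XOR → 110010110100011 = 26019
→ shifted left by 2 (mod 2^15) → 001011010001100 = 5772
→ shifted right by 3 → 000001011010001 = 721

721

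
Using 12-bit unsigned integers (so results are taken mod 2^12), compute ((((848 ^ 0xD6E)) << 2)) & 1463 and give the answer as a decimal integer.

176

848 = 001101010000
0xD6E = 110101101110
→ ^ → 111000111110 = 3646
→ << 2 (mod 2^12) → 100011111000 = 2296
1463 = 010110110111
→ & → 000010110000 = 176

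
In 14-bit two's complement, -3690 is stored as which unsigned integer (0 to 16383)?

12694

3690 in 14 bits: 00111001101010
Invert: 11000110010101
Add 1:  11000110010110 = 12694
(Check: 2^14 - 3690 = 16384 - 3690 = 12694.)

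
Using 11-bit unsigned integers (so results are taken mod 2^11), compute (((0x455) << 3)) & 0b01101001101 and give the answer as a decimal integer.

0x455 = 10001010101
→ << 3 (mod 2^11) → 01010101000 = 680
0b01101001101 = 01101001101
→ & → 01000001000 = 520

520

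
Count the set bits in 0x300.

0x300 = 1100000000
Count the 1s: 1 + 1 = 2

2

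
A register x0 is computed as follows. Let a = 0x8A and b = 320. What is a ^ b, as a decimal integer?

0x8A = 010001010
320 = 101000000
XOR → 111001010 = 458

458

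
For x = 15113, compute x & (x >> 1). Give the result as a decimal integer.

x = 11101100001001 = 15113
x>>1 = 01110110000100
AND  = 01100100000000 = 6400
(x & (x >> 1) has a 1 wherever x has two consecutive 1 bits.)

6400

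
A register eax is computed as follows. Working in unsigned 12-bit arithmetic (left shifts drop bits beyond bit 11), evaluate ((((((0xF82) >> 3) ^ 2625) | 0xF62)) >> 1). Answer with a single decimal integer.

2041

0xF82 = 111110000010
→ >> 3 → 000111110000 = 496
2625 = 101001000001
→ ^ → 101110110001 = 2993
0xF62 = 111101100010
→ | → 111111110011 = 4083
→ >> 1 → 011111111001 = 2041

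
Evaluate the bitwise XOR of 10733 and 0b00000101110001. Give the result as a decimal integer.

10733 = 10100111101101
b = 00000101110001
XOR → 10100010011100 = 10396

10396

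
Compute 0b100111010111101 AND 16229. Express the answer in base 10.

3621

a = 100111010111101
16229 = 011111101100101
AND → 000111000100101 = 3621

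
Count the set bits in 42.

42 = 101010
Count the 1s: 1 + 1 + 1 = 3

3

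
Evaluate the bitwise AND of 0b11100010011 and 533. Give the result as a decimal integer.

529

a = 11100010011
533 = 01000010101
AND → 01000010001 = 529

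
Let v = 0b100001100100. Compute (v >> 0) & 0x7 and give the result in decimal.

v = 100001100100
Shift right by 0: 100001100100
Mask low 3 bits: 100 = 4

4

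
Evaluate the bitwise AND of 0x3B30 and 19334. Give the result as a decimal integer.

0x3B30 = 011101100110000
19334 = 100101110000110
AND → 000101100000000 = 2816

2816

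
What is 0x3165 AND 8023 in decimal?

0x3165 = 11000101100101
8023 = 01111101010111
AND → 01000101000101 = 4421

4421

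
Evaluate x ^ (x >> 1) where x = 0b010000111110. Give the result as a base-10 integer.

1569

x = 10000111110 = 1086
x>>1 = 01000011111
XOR  = 11000100001 = 1569
(x ^ (x >> 1) gives the standard binary-reflected Gray code of x.)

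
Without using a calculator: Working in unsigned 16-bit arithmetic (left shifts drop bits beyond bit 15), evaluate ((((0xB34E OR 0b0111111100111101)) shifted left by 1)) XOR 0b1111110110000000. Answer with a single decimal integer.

894

0xB34E = 1011001101001110
0b0111111100111101 = 0111111100111101
→ OR → 1111111101111111 = 65407
→ shifted left by 1 (mod 2^16) → 1111111011111110 = 65278
0b1111110110000000 = 1111110110000000
→ XOR → 0000001101111110 = 894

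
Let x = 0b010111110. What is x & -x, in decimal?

2

x = 10111110 = 190
-x (two's complement) = …01000010
AND   = 00000010 = 2
(x & -x isolates the lowest set bit of x.)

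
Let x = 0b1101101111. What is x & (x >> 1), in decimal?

295

x = 1101101111 = 879
x>>1 = 0110110111
AND  = 0100100111 = 295
(x & (x >> 1) has a 1 wherever x has two consecutive 1 bits.)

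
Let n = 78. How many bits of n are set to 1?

78 = 1001110
Count the 1s: 1 + 1 + 1 + 1 = 4

4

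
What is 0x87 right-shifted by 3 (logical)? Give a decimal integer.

16

0x87 = 10000111
shift right by 3 → 00010000 = 16
(equivalently, floor(135 / 8))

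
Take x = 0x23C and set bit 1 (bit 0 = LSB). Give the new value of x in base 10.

574

x = 01000111100
bit 1 is currently 0; set it via x | (1 << 1) = x | 2
→ 01000111110 = 574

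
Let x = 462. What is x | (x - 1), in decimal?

x = 111001110 = 462
x - 1 = 111001101
OR    = 111001111 = 463
(x | (x - 1) sets all bits below the lowest set bit.)

463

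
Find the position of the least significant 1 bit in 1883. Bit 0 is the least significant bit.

1883 = 11101011011
Trailing zeros: 0, so the lowest set bit is bit 0 (value 1).

0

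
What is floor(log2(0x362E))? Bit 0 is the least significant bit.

13

0x362E = 11011000101110
The topmost 1 is at position 13 (since 2^13 = 8192 ≤ 13870 < 16384).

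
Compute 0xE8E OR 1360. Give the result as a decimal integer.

0xE8E = 111010001110
1360 = 010101010000
 OR → 111111011110 = 4062

4062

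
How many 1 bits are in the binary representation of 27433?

8

27433 = 110101100101001
Count the 1s: 1 + 1 + 1 + 1 + 1 + 1 + 1 + 1 = 8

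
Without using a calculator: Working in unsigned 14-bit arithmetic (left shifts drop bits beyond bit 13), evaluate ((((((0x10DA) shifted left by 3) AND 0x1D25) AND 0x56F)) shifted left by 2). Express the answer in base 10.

0x10DA = 01000011011010
→ shifted left by 3 (mod 2^14) → 00011011010000 = 1744
0x1D25 = 01110100100101
→ AND → 00010000000000 = 1024
0x56F = 00010101101111
→ AND → 00010000000000 = 1024
→ shifted left by 2 (mod 2^14) → 01000000000000 = 4096

4096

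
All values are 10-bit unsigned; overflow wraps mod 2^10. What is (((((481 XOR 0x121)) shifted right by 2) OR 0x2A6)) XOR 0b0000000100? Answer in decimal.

690

481 = 0111100001
0x121 = 0100100001
→ XOR → 0011000000 = 192
→ shifted right by 2 → 0000110000 = 48
0x2A6 = 1010100110
→ OR → 1010110110 = 694
0b0000000100 = 0000000100
→ XOR → 1010110010 = 690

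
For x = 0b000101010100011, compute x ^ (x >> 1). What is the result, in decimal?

x = 101010100011 = 2723
x>>1 = 010101010001
XOR  = 111111110010 = 4082
(x ^ (x >> 1) gives the standard binary-reflected Gray code of x.)

4082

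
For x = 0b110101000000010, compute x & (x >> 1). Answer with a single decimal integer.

8192

x = 110101000000010 = 27138
x>>1 = 011010100000001
AND  = 010000000000000 = 8192
(x & (x >> 1) has a 1 wherever x has two consecutive 1 bits.)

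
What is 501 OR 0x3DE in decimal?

501 = 0111110101
0x3DE = 1111011110
 OR → 1111111111 = 1023

1023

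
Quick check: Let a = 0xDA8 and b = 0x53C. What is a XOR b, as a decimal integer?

2196

0xDA8 = 110110101000
0x53C = 010100111100
XOR → 100010010100 = 2196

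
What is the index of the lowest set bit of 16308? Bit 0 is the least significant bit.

16308 = 11111110110100
Trailing zeros: 2, so the lowest set bit is bit 2 (value 4).

2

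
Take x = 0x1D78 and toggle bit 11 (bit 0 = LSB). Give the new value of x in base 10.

5496

x = 1110101111000
bit 11 is currently 1; toggle it via x ^ (1 << 11) = x ^ 2048
→ 1010101111000 = 5496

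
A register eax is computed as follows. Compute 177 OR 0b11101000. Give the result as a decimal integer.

177 = 10110001
b = 11101000
 OR → 11111001 = 249

249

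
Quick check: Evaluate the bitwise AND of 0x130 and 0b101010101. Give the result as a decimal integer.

0x130 = 100110000
b = 101010101
AND → 100010000 = 272

272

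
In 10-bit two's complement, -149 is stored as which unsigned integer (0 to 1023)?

149 in 10 bits: 0010010101
Invert: 1101101010
Add 1:  1101101011 = 875
(Check: 2^10 - 149 = 1024 - 149 = 875.)

875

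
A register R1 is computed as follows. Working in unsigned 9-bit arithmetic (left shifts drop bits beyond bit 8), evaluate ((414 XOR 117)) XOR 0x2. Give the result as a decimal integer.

489

414 = 110011110
117 = 001110101
→ XOR → 111101011 = 491
0x2 = 000000010
→ XOR → 111101001 = 489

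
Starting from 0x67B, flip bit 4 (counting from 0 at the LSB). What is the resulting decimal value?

x = 000011001111011
bit 4 is currently 1; toggle it via x ^ (1 << 4) = x ^ 16
→ 000011001101011 = 1643

1643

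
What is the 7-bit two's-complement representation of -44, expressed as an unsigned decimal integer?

84

44 in 7 bits: 0101100
Invert: 1010011
Add 1:  1010100 = 84
(Check: 2^7 - 44 = 128 - 44 = 84.)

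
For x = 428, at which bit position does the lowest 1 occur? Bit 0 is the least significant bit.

2

428 = 110101100
Trailing zeros: 2, so the lowest set bit is bit 2 (value 4).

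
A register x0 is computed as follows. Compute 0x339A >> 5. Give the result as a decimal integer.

0x339A = 11001110011010
shift right by 5 → 00000110011100 = 412
(equivalently, floor(13210 / 32))

412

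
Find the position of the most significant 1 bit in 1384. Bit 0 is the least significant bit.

1384 = 10101101000
The topmost 1 is at position 10 (since 2^10 = 1024 ≤ 1384 < 2048).

10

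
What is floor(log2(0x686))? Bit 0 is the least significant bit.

0x686 = 11010000110
The topmost 1 is at position 10 (since 2^10 = 1024 ≤ 1670 < 2048).

10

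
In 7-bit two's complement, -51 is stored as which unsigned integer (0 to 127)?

77

51 in 7 bits: 0110011
Invert: 1001100
Add 1:  1001101 = 77
(Check: 2^7 - 51 = 128 - 51 = 77.)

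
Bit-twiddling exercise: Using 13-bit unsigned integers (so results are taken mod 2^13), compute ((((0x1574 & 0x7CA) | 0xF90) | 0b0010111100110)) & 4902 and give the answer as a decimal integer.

0x1574 = 1010101110100
0x7CA = 0011111001010
→ & → 0010101000000 = 1344
0xF90 = 0111110010000
→ | → 0111111010000 = 4048
0b0010111100110 = 0010111100110
→ | → 0111111110110 = 4086
4902 = 1001100100110
→ & → 0001100100110 = 806

806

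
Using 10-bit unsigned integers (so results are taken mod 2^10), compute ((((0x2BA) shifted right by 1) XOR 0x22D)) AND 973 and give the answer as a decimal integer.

832

0x2BA = 1010111010
→ shifted right by 1 → 0101011101 = 349
0x22D = 1000101101
→ XOR → 1101110000 = 880
973 = 1111001101
→ AND → 1101000000 = 832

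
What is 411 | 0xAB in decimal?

443

411 = 110011011
0xAB = 010101011
 OR → 110111011 = 443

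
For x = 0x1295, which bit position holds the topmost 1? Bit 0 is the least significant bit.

0x1295 = 1001010010101
The topmost 1 is at position 12 (since 2^12 = 4096 ≤ 4757 < 8192).

12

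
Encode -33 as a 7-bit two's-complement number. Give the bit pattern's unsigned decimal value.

33 in 7 bits: 0100001
Invert: 1011110
Add 1:  1011111 = 95
(Check: 2^7 - 33 = 128 - 33 = 95.)

95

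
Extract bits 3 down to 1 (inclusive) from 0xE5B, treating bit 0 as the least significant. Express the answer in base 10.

5

v = 111001011011
Shift right by 1: 11100101101
Mask low 3 bits: 101 = 5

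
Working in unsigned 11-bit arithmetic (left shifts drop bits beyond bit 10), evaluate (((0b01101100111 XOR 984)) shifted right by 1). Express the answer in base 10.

0b01101100111 = 01101100111
984 = 01111011000
→ XOR → 00010111111 = 191
→ shifted right by 1 → 00001011111 = 95

95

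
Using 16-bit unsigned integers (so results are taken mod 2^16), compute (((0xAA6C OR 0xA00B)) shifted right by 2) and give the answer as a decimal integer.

10907

0xAA6C = 1010101001101100
0xA00B = 1010000000001011
→ OR → 1010101001101111 = 43631
→ shifted right by 2 → 0010101010011011 = 10907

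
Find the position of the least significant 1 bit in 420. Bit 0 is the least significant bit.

2

420 = 110100100
Trailing zeros: 2, so the lowest set bit is bit 2 (value 4).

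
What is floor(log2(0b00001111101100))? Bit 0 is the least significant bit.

9

0b00001111101100 = 1111101100
The topmost 1 is at position 9 (since 2^9 = 512 ≤ 1004 < 1024).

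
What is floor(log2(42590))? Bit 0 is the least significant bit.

42590 = 1010011001011110
The topmost 1 is at position 15 (since 2^15 = 32768 ≤ 42590 < 65536).

15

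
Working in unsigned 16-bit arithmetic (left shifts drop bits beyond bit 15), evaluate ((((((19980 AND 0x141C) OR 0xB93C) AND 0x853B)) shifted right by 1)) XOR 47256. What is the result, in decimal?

19980 = 0100111000001100
0x141C = 0001010000011100
→ AND → 0000010000001100 = 1036
0xB93C = 1011100100111100
→ OR → 1011110100111100 = 48444
0x853B = 1000010100111011
→ AND → 1000010100111000 = 34104
→ shifted right by 1 → 0100001010011100 = 17052
47256 = 1011100010011000
→ XOR → 1111101000000100 = 64004

64004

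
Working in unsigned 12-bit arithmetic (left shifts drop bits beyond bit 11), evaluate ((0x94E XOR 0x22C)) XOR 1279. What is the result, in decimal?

0x94E = 100101001110
0x22C = 001000101100
→ XOR → 101101100010 = 2914
1279 = 010011111111
→ XOR → 111110011101 = 3997

3997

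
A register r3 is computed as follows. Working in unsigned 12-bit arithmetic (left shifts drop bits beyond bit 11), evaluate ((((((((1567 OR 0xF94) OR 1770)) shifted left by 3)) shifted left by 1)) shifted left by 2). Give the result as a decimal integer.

4032

1567 = 011000011111
0xF94 = 111110010100
→ OR → 111110011111 = 3999
1770 = 011011101010
→ OR → 111111111111 = 4095
→ shifted left by 3 (mod 2^12) → 111111111000 = 4088
→ shifted left by 1 (mod 2^12) → 111111110000 = 4080
→ shifted left by 2 (mod 2^12) → 111111000000 = 4032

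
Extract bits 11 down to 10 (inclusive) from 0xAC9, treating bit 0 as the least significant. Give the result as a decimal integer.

2

v = 0101011001001
Shift right by 10: 010
Mask low 2 bits: 10 = 2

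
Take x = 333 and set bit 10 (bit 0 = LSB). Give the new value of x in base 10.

x = 000101001101
bit 10 is currently 0; set it via x | (1 << 10) = x | 1024
→ 010101001101 = 1357

1357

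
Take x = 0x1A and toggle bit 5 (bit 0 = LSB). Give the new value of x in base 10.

58

x = 00011010
bit 5 is currently 0; toggle it via x ^ (1 << 5) = x ^ 32
→ 00111010 = 58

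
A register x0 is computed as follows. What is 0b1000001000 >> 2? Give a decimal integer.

x = 1000001000
shift right by 2 → 0010000010 = 130
(equivalently, floor(520 / 4))

130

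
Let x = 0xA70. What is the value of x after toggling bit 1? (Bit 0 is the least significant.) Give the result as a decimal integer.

x = 101001110000
bit 1 is currently 0; toggle it via x ^ (1 << 1) = x ^ 2
→ 101001110010 = 2674

2674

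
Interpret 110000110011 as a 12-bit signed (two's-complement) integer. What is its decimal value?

-973

pattern = 110000110011 (MSB is 1 ⇒ negative)
Invert: 001111001100, add 1 → 001111001101 = 973, so the value is -973.
(Equivalently: 3123 - 2^12 = 3123 - 4096 = -973.)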